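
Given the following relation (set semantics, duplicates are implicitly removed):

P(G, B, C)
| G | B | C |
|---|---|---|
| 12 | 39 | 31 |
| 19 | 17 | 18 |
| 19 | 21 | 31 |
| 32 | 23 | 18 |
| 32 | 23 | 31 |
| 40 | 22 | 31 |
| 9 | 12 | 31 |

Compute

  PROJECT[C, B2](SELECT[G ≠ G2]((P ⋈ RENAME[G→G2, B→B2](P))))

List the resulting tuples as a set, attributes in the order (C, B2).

ρ[G→G2, B→B2]: schema becomes (G2, B2, C); tuples unchanged.
Joining P and RENAME[G→G2, B→B2](P) on C yields {(12, 39, 31, 12, 39), (12, 39, 31, 19, 21), (12, 39, 31, 32, 23), (12, 39, 31, 40, 22), (12, 39, 31, 9, 12), (19, 17, 18, 19, 17), (19, 17, 18, 32, 23), (19, 21, 31, 12, 39), (19, 21, 31, 19, 21), (19, 21, 31, 32, 23), (19, 21, 31, 40, 22), (19, 21, 31, 9, 12), (32, 23, 18, 19, 17), (32, 23, 18, 32, 23), (32, 23, 31, 12, 39), (32, 23, 31, 19, 21), (32, 23, 31, 32, 23), (32, 23, 31, 40, 22), (32, 23, 31, 9, 12), (40, 22, 31, 12, 39), (40, 22, 31, 19, 21), (40, 22, 31, 32, 23), (40, 22, 31, 40, 22), (40, 22, 31, 9, 12), (9, 12, 31, 12, 39), (9, 12, 31, 19, 21), (9, 12, 31, 32, 23), (9, 12, 31, 40, 22), (9, 12, 31, 9, 12)}.
σ[G ≠ G2]: keep tuples satisfying G ≠ G2 → {(12, 39, 31, 19, 21), (12, 39, 31, 32, 23), (12, 39, 31, 40, 22), (12, 39, 31, 9, 12), (19, 17, 18, 32, 23), (19, 21, 31, 12, 39), (19, 21, 31, 32, 23), (19, 21, 31, 40, 22), (19, 21, 31, 9, 12), (32, 23, 18, 19, 17), (32, 23, 31, 12, 39), (32, 23, 31, 19, 21), (32, 23, 31, 40, 22), (32, 23, 31, 9, 12), (40, 22, 31, 12, 39), (40, 22, 31, 19, 21), (40, 22, 31, 32, 23), (40, 22, 31, 9, 12), (9, 12, 31, 12, 39), (9, 12, 31, 19, 21), (9, 12, 31, 32, 23), (9, 12, 31, 40, 22)}
π_{C, B2} gives {(18, 17), (18, 23), (31, 12), (31, 21), (31, 22), (31, 23), (31, 39)} (15 duplicate(s) eliminated).

{(18, 17), (18, 23), (31, 12), (31, 21), (31, 22), (31, 23), (31, 39)}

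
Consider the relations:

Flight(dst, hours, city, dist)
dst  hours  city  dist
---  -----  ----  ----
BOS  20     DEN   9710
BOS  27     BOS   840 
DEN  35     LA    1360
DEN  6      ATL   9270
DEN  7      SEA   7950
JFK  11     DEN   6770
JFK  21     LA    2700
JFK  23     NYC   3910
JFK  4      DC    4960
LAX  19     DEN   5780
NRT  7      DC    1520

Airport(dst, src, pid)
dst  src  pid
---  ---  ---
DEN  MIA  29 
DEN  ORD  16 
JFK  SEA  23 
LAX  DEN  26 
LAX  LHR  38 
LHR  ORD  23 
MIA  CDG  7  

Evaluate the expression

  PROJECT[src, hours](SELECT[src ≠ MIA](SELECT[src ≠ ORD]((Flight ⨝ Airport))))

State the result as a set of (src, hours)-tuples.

Joining Flight and Airport on dst yields {(DEN, 35, LA, 1360, MIA, 29), (DEN, 35, LA, 1360, ORD, 16), (DEN, 6, ATL, 9270, MIA, 29), (DEN, 6, ATL, 9270, ORD, 16), (DEN, 7, SEA, 7950, MIA, 29), (DEN, 7, SEA, 7950, ORD, 16), (JFK, 11, DEN, 6770, SEA, 23), (JFK, 21, LA, 2700, SEA, 23), (JFK, 23, NYC, 3910, SEA, 23), (JFK, 4, DC, 4960, SEA, 23), (LAX, 19, DEN, 5780, DEN, 26), (LAX, 19, DEN, 5780, LHR, 38)}.
Apply σ_{src ≠ ORD}; surviving tuples: {(DEN, 35, LA, 1360, MIA, 29), (DEN, 6, ATL, 9270, MIA, 29), (DEN, 7, SEA, 7950, MIA, 29), (JFK, 11, DEN, 6770, SEA, 23), (JFK, 21, LA, 2700, SEA, 23), (JFK, 23, NYC, 3910, SEA, 23), (JFK, 4, DC, 4960, SEA, 23), (LAX, 19, DEN, 5780, DEN, 26), (LAX, 19, DEN, 5780, LHR, 38)}
Apply σ_{src ≠ MIA}; surviving tuples: {(JFK, 11, DEN, 6770, SEA, 23), (JFK, 21, LA, 2700, SEA, 23), (JFK, 23, NYC, 3910, SEA, 23), (JFK, 4, DC, 4960, SEA, 23), (LAX, 19, DEN, 5780, DEN, 26), (LAX, 19, DEN, 5780, LHR, 38)}
Projecting to src, hours: {(DEN, 19), (LHR, 19), (SEA, 11), (SEA, 21), (SEA, 23), (SEA, 4)}

{(DEN, 19), (LHR, 19), (SEA, 11), (SEA, 21), (SEA, 23), (SEA, 4)}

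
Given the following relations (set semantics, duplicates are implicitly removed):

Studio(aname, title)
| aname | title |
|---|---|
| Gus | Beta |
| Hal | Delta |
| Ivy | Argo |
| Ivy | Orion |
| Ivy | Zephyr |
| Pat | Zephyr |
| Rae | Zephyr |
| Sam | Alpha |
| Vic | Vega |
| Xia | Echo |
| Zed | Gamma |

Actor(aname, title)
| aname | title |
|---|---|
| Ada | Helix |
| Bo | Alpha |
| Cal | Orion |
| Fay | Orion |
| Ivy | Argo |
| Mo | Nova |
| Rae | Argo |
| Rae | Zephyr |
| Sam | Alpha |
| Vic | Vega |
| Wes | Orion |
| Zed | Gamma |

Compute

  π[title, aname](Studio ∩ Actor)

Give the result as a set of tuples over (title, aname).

{(Alpha, Sam), (Argo, Ivy), (Gamma, Zed), (Vega, Vic), (Zephyr, Rae)}

Intersection: {(Gus, Beta), (Hal, Delta), (Ivy, Argo), (Ivy, Orion), (Ivy, Zephyr), (Pat, Zephyr), (Rae, Zephyr), (Sam, Alpha), (Vic, Vega), (Xia, Echo), (Zed, Gamma)} with {(Ada, Helix), (Bo, Alpha), (Cal, Orion), (Fay, Orion), (Ivy, Argo), (Mo, Nova), (Rae, Argo), (Rae, Zephyr), (Sam, Alpha), (Vic, Vega), (Wes, Orion), (Zed, Gamma)} → {(Ivy, Argo), (Rae, Zephyr), (Sam, Alpha), (Vic, Vega), (Zed, Gamma)}
π_{title, aname} gives {(Alpha, Sam), (Argo, Ivy), (Gamma, Zed), (Vega, Vic), (Zephyr, Rae)}.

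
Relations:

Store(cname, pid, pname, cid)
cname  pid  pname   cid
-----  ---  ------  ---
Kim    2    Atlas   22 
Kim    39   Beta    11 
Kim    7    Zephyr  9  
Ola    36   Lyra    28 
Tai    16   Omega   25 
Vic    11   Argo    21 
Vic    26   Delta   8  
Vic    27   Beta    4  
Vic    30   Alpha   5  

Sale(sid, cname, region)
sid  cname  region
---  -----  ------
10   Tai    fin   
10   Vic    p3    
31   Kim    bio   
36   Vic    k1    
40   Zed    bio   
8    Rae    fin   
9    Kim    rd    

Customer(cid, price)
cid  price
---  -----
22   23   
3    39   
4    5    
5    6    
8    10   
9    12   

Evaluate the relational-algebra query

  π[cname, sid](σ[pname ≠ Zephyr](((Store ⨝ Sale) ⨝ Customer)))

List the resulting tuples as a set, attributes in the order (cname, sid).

{(Kim, 31), (Kim, 9), (Vic, 10), (Vic, 36)}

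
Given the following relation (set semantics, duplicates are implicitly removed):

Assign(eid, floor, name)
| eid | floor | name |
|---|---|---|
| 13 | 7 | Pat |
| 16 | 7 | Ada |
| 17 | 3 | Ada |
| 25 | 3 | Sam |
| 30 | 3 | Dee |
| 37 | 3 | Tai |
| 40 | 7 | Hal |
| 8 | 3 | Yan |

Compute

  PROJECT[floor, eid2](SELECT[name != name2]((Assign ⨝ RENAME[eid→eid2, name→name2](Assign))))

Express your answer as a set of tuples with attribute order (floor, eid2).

{(3, 17), (3, 25), (3, 30), (3, 37), (3, 8), (7, 13), (7, 16), (7, 40)}

ρ[eid→eid2, name→name2]: schema becomes (eid2, floor, name2); tuples unchanged.
Joining Assign and RENAME[eid→eid2, name→name2](Assign) on floor yields {(13, 7, Pat, 13, Pat), (13, 7, Pat, 16, Ada), (13, 7, Pat, 40, Hal), (16, 7, Ada, 13, Pat), (16, 7, Ada, 16, Ada), (16, 7, Ada, 40, Hal), (17, 3, Ada, 17, Ada), (17, 3, Ada, 25, Sam), (17, 3, Ada, 30, Dee), (17, 3, Ada, 37, Tai), (17, 3, Ada, 8, Yan), (25, 3, Sam, 17, Ada), (25, 3, Sam, 25, Sam), (25, 3, Sam, 30, Dee), (25, 3, Sam, 37, Tai), (25, 3, Sam, 8, Yan), (30, 3, Dee, 17, Ada), (30, 3, Dee, 25, Sam), (30, 3, Dee, 30, Dee), (30, 3, Dee, 37, Tai), (30, 3, Dee, 8, Yan), (37, 3, Tai, 17, Ada), (37, 3, Tai, 25, Sam), (37, 3, Tai, 30, Dee), (37, 3, Tai, 37, Tai), (37, 3, Tai, 8, Yan), (40, 7, Hal, 13, Pat), (40, 7, Hal, 16, Ada), (40, 7, Hal, 40, Hal), (8, 3, Yan, 17, Ada), (8, 3, Yan, 25, Sam), (8, 3, Yan, 30, Dee), (8, 3, Yan, 37, Tai), (8, 3, Yan, 8, Yan)}.
Filtering on name != name2 leaves {(13, 7, Pat, 16, Ada), (13, 7, Pat, 40, Hal), (16, 7, Ada, 13, Pat), (16, 7, Ada, 40, Hal), (17, 3, Ada, 25, Sam), (17, 3, Ada, 30, Dee), (17, 3, Ada, 37, Tai), (17, 3, Ada, 8, Yan), (25, 3, Sam, 17, Ada), (25, 3, Sam, 30, Dee), (25, 3, Sam, 37, Tai), (25, 3, Sam, 8, Yan), (30, 3, Dee, 17, Ada), (30, 3, Dee, 25, Sam), (30, 3, Dee, 37, Tai), (30, 3, Dee, 8, Yan), (37, 3, Tai, 17, Ada), (37, 3, Tai, 25, Sam), (37, 3, Tai, 30, Dee), (37, 3, Tai, 8, Yan), (40, 7, Hal, 13, Pat), (40, 7, Hal, 16, Ada), (8, 3, Yan, 17, Ada), (8, 3, Yan, 25, Sam), (8, 3, Yan, 30, Dee), (8, 3, Yan, 37, Tai)}.
Projecting to floor, eid2 (18 duplicate(s) eliminated): {(3, 17), (3, 25), (3, 30), (3, 37), (3, 8), (7, 13), (7, 16), (7, 40)}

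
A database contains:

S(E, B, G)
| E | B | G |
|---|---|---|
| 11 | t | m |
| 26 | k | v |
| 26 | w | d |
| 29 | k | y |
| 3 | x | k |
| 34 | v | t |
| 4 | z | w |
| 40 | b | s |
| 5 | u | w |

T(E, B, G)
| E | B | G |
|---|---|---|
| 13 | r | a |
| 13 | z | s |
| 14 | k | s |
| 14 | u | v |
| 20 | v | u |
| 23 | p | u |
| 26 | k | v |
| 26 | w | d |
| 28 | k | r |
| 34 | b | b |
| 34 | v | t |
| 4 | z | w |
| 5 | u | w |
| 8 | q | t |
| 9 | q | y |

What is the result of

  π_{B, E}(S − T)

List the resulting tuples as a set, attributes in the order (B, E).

Difference: {(11, t, m), (26, k, v), (26, w, d), (29, k, y), (3, x, k), (34, v, t), (4, z, w), (40, b, s), (5, u, w)} with {(13, r, a), (13, z, s), (14, k, s), (14, u, v), (20, v, u), (23, p, u), (26, k, v), (26, w, d), (28, k, r), (34, b, b), (34, v, t), (4, z, w), (5, u, w), (8, q, t), (9, q, y)} → {(11, t, m), (29, k, y), (3, x, k), (40, b, s)}
Projecting to B, E: {(b, 40), (k, 29), (t, 11), (x, 3)}

{(b, 40), (k, 29), (t, 11), (x, 3)}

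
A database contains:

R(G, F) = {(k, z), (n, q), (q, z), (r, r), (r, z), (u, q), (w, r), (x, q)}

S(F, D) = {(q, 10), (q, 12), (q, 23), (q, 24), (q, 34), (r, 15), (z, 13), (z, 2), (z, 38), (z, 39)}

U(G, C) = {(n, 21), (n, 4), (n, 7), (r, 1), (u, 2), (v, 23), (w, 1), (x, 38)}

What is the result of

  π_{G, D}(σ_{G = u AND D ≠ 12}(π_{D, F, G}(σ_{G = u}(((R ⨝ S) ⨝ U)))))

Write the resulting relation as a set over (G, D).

Natural join on F: {(k, z, 13), (k, z, 2), (k, z, 38), (k, z, 39), (n, q, 10), (n, q, 12), (n, q, 23), (n, q, 24), (n, q, 34), (q, z, 13), (q, z, 2), (q, z, 38), (q, z, 39), (r, r, 15), (r, z, 13), (r, z, 2), (r, z, 38), (r, z, 39), (u, q, 10), (u, q, 12), (u, q, 23), (u, q, 24), (u, q, 34), (w, r, 15), (x, q, 10), (x, q, 12), (x, q, 23), (x, q, 24), (x, q, 34)}
Natural join on G: {(n, q, 10, 21), (n, q, 10, 4), (n, q, 10, 7), (n, q, 12, 21), (n, q, 12, 4), (n, q, 12, 7), (n, q, 23, 21), (n, q, 23, 4), (n, q, 23, 7), (n, q, 24, 21), (n, q, 24, 4), (n, q, 24, 7), (n, q, 34, 21), (n, q, 34, 4), (n, q, 34, 7), (r, r, 15, 1), (r, z, 13, 1), (r, z, 2, 1), (r, z, 38, 1), (r, z, 39, 1), (u, q, 10, 2), (u, q, 12, 2), (u, q, 23, 2), (u, q, 24, 2), (u, q, 34, 2), (w, r, 15, 1), (x, q, 10, 38), (x, q, 12, 38), (x, q, 23, 38), (x, q, 24, 38), (x, q, 34, 38)}
Selection G = u: {(u, q, 10, 2), (u, q, 12, 2), (u, q, 23, 2), (u, q, 24, 2), (u, q, 34, 2)}
Projecting to D, F, G: {(10, q, u), (12, q, u), (23, q, u), (24, q, u), (34, q, u)}
Selection G = u AND D ≠ 12: {(10, q, u), (23, q, u), (24, q, u), (34, q, u)}
Projecting to G, D: {(u, 10), (u, 23), (u, 24), (u, 34)}

{(u, 10), (u, 23), (u, 24), (u, 34)}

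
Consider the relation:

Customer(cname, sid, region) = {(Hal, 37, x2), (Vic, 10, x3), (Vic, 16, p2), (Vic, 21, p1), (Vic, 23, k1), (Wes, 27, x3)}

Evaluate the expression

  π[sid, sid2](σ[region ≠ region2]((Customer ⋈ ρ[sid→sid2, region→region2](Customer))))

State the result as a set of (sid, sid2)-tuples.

ρ[sid→sid2, region→region2]: schema becomes (cname, sid2, region2); tuples unchanged.
Joining Customer and ρ[sid→sid2, region→region2](Customer) on cname yields {(Hal, 37, x2, 37, x2), (Vic, 10, x3, 10, x3), (Vic, 10, x3, 16, p2), (Vic, 10, x3, 21, p1), (Vic, 10, x3, 23, k1), (Vic, 16, p2, 10, x3), (Vic, 16, p2, 16, p2), (Vic, 16, p2, 21, p1), (Vic, 16, p2, 23, k1), (Vic, 21, p1, 10, x3), (Vic, 21, p1, 16, p2), (Vic, 21, p1, 21, p1), (Vic, 21, p1, 23, k1), (Vic, 23, k1, 10, x3), (Vic, 23, k1, 16, p2), (Vic, 23, k1, 21, p1), (Vic, 23, k1, 23, k1), (Wes, 27, x3, 27, x3)}.
Selection region ≠ region2: {(Vic, 10, x3, 16, p2), (Vic, 10, x3, 21, p1), (Vic, 10, x3, 23, k1), (Vic, 16, p2, 10, x3), (Vic, 16, p2, 21, p1), (Vic, 16, p2, 23, k1), (Vic, 21, p1, 10, x3), (Vic, 21, p1, 16, p2), (Vic, 21, p1, 23, k1), (Vic, 23, k1, 10, x3), (Vic, 23, k1, 16, p2), (Vic, 23, k1, 21, p1)}
π[sid, sid2]: project onto (sid, sid2) → {(10, 16), (10, 21), (10, 23), (16, 10), (16, 21), (16, 23), (21, 10), (21, 16), (21, 23), (23, 10), (23, 16), (23, 21)}

{(10, 16), (10, 21), (10, 23), (16, 10), (16, 21), (16, 23), (21, 10), (21, 16), (21, 23), (23, 10), (23, 16), (23, 21)}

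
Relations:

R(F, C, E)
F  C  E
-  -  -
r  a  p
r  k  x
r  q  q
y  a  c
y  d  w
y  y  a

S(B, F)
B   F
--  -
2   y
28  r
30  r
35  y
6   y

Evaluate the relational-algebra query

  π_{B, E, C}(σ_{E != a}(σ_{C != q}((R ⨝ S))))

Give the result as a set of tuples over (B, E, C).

{(2, c, a), (2, w, d), (28, p, a), (28, x, k), (30, p, a), (30, x, k), (35, c, a), (35, w, d), (6, c, a), (6, w, d)}

Joining R and S on F yields {(r, a, p, 28), (r, a, p, 30), (r, k, x, 28), (r, k, x, 30), (r, q, q, 28), (r, q, q, 30), (y, a, c, 2), (y, a, c, 35), (y, a, c, 6), (y, d, w, 2), (y, d, w, 35), (y, d, w, 6), (y, y, a, 2), (y, y, a, 35), (y, y, a, 6)}.
Selection C != q: {(r, a, p, 28), (r, a, p, 30), (r, k, x, 28), (r, k, x, 30), (y, a, c, 2), (y, a, c, 35), (y, a, c, 6), (y, d, w, 2), (y, d, w, 35), (y, d, w, 6), (y, y, a, 2), (y, y, a, 35), (y, y, a, 6)}
Selection E != a: {(r, a, p, 28), (r, a, p, 30), (r, k, x, 28), (r, k, x, 30), (y, a, c, 2), (y, a, c, 35), (y, a, c, 6), (y, d, w, 2), (y, d, w, 35), (y, d, w, 6)}
π_{B, E, C} gives {(2, c, a), (2, w, d), (28, p, a), (28, x, k), (30, p, a), (30, x, k), (35, c, a), (35, w, d), (6, c, a), (6, w, d)}.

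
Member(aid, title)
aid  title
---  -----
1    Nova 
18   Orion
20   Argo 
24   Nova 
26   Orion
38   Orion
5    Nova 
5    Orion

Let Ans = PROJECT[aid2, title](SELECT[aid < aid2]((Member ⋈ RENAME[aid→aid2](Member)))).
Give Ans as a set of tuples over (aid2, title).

{(18, Orion), (24, Nova), (26, Orion), (38, Orion), (5, Nova)}

ρ[aid→aid2]: schema becomes (aid2, title); tuples unchanged.
Member ⋈ RENAME[aid→aid2](Member) (natural join on title): {(1, Nova, 1), (1, Nova, 24), (1, Nova, 5), (18, Orion, 18), (18, Orion, 26), (18, Orion, 38), (18, Orion, 5), (20, Argo, 20), (24, Nova, 1), (24, Nova, 24), (24, Nova, 5), (26, Orion, 18), (26, Orion, 26), (26, Orion, 38), (26, Orion, 5), (38, Orion, 18), (38, Orion, 26), (38, Orion, 38), (38, Orion, 5), (5, Nova, 1), (5, Nova, 24), (5, Nova, 5), (5, Orion, 18), (5, Orion, 26), (5, Orion, 38), (5, Orion, 5)}
Apply σ_{aid < aid2}; surviving tuples: {(1, Nova, 24), (1, Nova, 5), (18, Orion, 26), (18, Orion, 38), (26, Orion, 38), (5, Nova, 24), (5, Orion, 18), (5, Orion, 26), (5, Orion, 38)}
Keep only column(s) aid2, title (4 duplicate(s) eliminated): {(18, Orion), (24, Nova), (26, Orion), (38, Orion), (5, Nova)}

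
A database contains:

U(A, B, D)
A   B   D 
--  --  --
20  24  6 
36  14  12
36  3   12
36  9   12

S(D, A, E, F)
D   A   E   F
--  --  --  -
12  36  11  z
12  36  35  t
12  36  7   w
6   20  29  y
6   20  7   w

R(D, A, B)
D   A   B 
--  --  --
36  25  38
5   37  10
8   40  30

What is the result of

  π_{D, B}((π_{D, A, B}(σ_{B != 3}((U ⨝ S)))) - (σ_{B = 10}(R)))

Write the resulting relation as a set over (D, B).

{(12, 14), (12, 9), (6, 24)}

Natural join on A, D: {(20, 24, 6, 29, y), (20, 24, 6, 7, w), (36, 14, 12, 11, z), (36, 14, 12, 35, t), (36, 14, 12, 7, w), (36, 3, 12, 11, z), (36, 3, 12, 35, t), (36, 3, 12, 7, w), (36, 9, 12, 11, z), (36, 9, 12, 35, t), (36, 9, 12, 7, w)}
Filtering on B != 3 leaves {(20, 24, 6, 29, y), (20, 24, 6, 7, w), (36, 14, 12, 11, z), (36, 14, 12, 35, t), (36, 14, 12, 7, w), (36, 9, 12, 11, z), (36, 9, 12, 35, t), (36, 9, 12, 7, w)}.
Keep only column(s) D, A, B (5 duplicate(s) eliminated): {(12, 36, 14), (12, 36, 9), (6, 20, 24)}
Filtering on B = 10 leaves {(5, 37, 10)}.
Difference: {(12, 36, 14), (12, 36, 9), (6, 20, 24)} with {(5, 37, 10)} → {(12, 36, 14), (12, 36, 9), (6, 20, 24)}
Keep only column(s) D, B: {(12, 14), (12, 9), (6, 24)}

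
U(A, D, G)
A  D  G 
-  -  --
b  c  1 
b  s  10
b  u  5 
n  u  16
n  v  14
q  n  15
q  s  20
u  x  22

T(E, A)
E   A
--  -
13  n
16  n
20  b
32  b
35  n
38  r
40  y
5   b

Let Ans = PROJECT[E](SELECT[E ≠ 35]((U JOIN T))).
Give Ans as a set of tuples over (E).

{13, 16, 20, 32, 5}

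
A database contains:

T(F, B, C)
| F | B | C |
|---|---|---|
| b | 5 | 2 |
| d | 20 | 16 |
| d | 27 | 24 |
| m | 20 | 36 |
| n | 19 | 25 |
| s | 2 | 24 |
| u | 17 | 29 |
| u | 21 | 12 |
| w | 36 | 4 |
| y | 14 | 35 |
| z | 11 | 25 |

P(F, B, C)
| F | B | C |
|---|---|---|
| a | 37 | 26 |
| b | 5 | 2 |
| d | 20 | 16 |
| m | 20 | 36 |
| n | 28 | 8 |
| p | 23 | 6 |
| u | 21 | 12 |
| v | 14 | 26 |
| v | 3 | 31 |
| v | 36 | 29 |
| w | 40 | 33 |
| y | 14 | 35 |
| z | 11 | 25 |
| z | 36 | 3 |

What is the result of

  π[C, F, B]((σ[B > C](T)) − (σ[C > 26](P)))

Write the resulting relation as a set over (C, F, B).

Filtering on B > C leaves {(b, 5, 2), (d, 20, 16), (d, 27, 24), (u, 21, 12), (w, 36, 4)}.
Filtering on C > 26 leaves {(m, 20, 36), (v, 3, 31), (v, 36, 29), (w, 40, 33), (y, 14, 35)}.
Taking the difference: {(b, 5, 2), (d, 20, 16), (d, 27, 24), (u, 21, 12), (w, 36, 4)}
π_{C, F, B} gives {(12, u, 21), (16, d, 20), (2, b, 5), (24, d, 27), (4, w, 36)}.

{(12, u, 21), (16, d, 20), (2, b, 5), (24, d, 27), (4, w, 36)}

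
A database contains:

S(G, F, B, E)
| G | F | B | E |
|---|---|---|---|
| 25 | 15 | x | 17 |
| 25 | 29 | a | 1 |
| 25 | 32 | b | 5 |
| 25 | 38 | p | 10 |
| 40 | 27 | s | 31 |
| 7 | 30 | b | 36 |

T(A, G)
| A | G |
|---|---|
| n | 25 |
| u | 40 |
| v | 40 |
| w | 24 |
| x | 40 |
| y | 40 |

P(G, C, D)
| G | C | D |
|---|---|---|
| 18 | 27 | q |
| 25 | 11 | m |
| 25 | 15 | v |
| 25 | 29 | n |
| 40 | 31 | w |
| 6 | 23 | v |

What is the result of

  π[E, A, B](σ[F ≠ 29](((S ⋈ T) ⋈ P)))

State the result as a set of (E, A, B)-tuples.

{(10, n, p), (17, n, x), (31, u, s), (31, v, s), (31, x, s), (31, y, s), (5, n, b)}

S ⋈ T (natural join on G): {(25, 15, x, 17, n), (25, 29, a, 1, n), (25, 32, b, 5, n), (25, 38, p, 10, n), (40, 27, s, 31, u), (40, 27, s, 31, v), (40, 27, s, 31, x), (40, 27, s, 31, y)}
(S ⋈ T) ⋈ P (natural join on G): {(25, 15, x, 17, n, 11, m), (25, 15, x, 17, n, 15, v), (25, 15, x, 17, n, 29, n), (25, 29, a, 1, n, 11, m), (25, 29, a, 1, n, 15, v), (25, 29, a, 1, n, 29, n), (25, 32, b, 5, n, 11, m), (25, 32, b, 5, n, 15, v), (25, 32, b, 5, n, 29, n), (25, 38, p, 10, n, 11, m), (25, 38, p, 10, n, 15, v), (25, 38, p, 10, n, 29, n), (40, 27, s, 31, u, 31, w), (40, 27, s, 31, v, 31, w), (40, 27, s, 31, x, 31, w), (40, 27, s, 31, y, 31, w)}
Selection F ≠ 29: {(25, 15, x, 17, n, 11, m), (25, 15, x, 17, n, 15, v), (25, 15, x, 17, n, 29, n), (25, 32, b, 5, n, 11, m), (25, 32, b, 5, n, 15, v), (25, 32, b, 5, n, 29, n), (25, 38, p, 10, n, 11, m), (25, 38, p, 10, n, 15, v), (25, 38, p, 10, n, 29, n), (40, 27, s, 31, u, 31, w), (40, 27, s, 31, v, 31, w), (40, 27, s, 31, x, 31, w), (40, 27, s, 31, y, 31, w)}
π_{E, A, B} gives {(10, n, p), (17, n, x), (31, u, s), (31, v, s), (31, x, s), (31, y, s), (5, n, b)} (6 duplicate(s) eliminated).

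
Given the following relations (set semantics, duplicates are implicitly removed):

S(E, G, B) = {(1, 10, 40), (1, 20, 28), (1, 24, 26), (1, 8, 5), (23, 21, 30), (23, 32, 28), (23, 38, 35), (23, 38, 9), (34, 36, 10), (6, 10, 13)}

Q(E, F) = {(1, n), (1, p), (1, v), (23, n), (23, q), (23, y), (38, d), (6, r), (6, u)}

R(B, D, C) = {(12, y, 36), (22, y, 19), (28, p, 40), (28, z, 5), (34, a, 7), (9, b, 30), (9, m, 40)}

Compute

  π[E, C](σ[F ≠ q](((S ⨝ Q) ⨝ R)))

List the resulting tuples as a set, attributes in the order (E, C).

{(1, 40), (1, 5), (23, 30), (23, 40), (23, 5)}

Natural join on E: {(1, 10, 40, n), (1, 10, 40, p), (1, 10, 40, v), (1, 20, 28, n), (1, 20, 28, p), (1, 20, 28, v), (1, 24, 26, n), (1, 24, 26, p), (1, 24, 26, v), (1, 8, 5, n), (1, 8, 5, p), (1, 8, 5, v), (23, 21, 30, n), (23, 21, 30, q), (23, 21, 30, y), (23, 32, 28, n), (23, 32, 28, q), (23, 32, 28, y), (23, 38, 35, n), (23, 38, 35, q), (23, 38, 35, y), (23, 38, 9, n), (23, 38, 9, q), (23, 38, 9, y), (6, 10, 13, r), (6, 10, 13, u)}
Natural join on B: {(1, 20, 28, n, p, 40), (1, 20, 28, n, z, 5), (1, 20, 28, p, p, 40), (1, 20, 28, p, z, 5), (1, 20, 28, v, p, 40), (1, 20, 28, v, z, 5), (23, 32, 28, n, p, 40), (23, 32, 28, n, z, 5), (23, 32, 28, q, p, 40), (23, 32, 28, q, z, 5), (23, 32, 28, y, p, 40), (23, 32, 28, y, z, 5), (23, 38, 9, n, b, 30), (23, 38, 9, n, m, 40), (23, 38, 9, q, b, 30), (23, 38, 9, q, m, 40), (23, 38, 9, y, b, 30), (23, 38, 9, y, m, 40)}
Filtering on F ≠ q leaves {(1, 20, 28, n, p, 40), (1, 20, 28, n, z, 5), (1, 20, 28, p, p, 40), (1, 20, 28, p, z, 5), (1, 20, 28, v, p, 40), (1, 20, 28, v, z, 5), (23, 32, 28, n, p, 40), (23, 32, 28, n, z, 5), (23, 32, 28, y, p, 40), (23, 32, 28, y, z, 5), (23, 38, 9, n, b, 30), (23, 38, 9, n, m, 40), (23, 38, 9, y, b, 30), (23, 38, 9, y, m, 40)}.
π[E, C]: project onto (E, C) (9 duplicate(s) eliminated) → {(1, 40), (1, 5), (23, 30), (23, 40), (23, 5)}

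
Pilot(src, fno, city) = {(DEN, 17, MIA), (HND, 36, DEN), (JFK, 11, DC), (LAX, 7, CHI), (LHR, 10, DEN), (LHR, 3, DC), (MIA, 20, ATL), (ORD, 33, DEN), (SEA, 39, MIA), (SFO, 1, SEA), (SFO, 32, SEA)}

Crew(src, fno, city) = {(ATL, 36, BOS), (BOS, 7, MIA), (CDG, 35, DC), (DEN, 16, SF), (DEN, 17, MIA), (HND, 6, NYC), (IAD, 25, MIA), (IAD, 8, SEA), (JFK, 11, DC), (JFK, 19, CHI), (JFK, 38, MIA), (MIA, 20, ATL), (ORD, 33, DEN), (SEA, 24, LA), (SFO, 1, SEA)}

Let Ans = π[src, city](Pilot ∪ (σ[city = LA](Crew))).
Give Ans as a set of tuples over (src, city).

Apply σ_{city = LA}; surviving tuples: {(SEA, 24, LA)}
Taking the union: {(DEN, 17, MIA), (HND, 36, DEN), (JFK, 11, DC), (LAX, 7, CHI), (LHR, 10, DEN), (LHR, 3, DC), (MIA, 20, ATL), (ORD, 33, DEN), (SEA, 24, LA), (SEA, 39, MIA), (SFO, 1, SEA), (SFO, 32, SEA)}
Keep only column(s) src, city (1 duplicate(s) eliminated): {(DEN, MIA), (HND, DEN), (JFK, DC), (LAX, CHI), (LHR, DC), (LHR, DEN), (MIA, ATL), (ORD, DEN), (SEA, LA), (SEA, MIA), (SFO, SEA)}

{(DEN, MIA), (HND, DEN), (JFK, DC), (LAX, CHI), (LHR, DC), (LHR, DEN), (MIA, ATL), (ORD, DEN), (SEA, LA), (SEA, MIA), (SFO, SEA)}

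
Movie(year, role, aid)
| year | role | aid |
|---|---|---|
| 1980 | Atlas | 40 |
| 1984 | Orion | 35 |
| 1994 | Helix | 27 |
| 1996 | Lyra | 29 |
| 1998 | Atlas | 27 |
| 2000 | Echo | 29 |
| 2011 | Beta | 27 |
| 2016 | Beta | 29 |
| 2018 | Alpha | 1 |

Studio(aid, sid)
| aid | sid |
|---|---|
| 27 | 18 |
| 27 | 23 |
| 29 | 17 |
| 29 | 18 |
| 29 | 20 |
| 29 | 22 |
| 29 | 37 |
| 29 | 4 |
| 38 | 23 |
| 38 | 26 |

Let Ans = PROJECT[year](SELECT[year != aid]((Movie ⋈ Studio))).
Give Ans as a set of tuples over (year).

{1994, 1996, 1998, 2000, 2011, 2016}

Natural join on aid: {(1994, Helix, 27, 18), (1994, Helix, 27, 23), (1996, Lyra, 29, 17), (1996, Lyra, 29, 18), (1996, Lyra, 29, 20), (1996, Lyra, 29, 22), (1996, Lyra, 29, 37), (1996, Lyra, 29, 4), (1998, Atlas, 27, 18), (1998, Atlas, 27, 23), (2000, Echo, 29, 17), (2000, Echo, 29, 18), (2000, Echo, 29, 20), (2000, Echo, 29, 22), (2000, Echo, 29, 37), (2000, Echo, 29, 4), (2011, Beta, 27, 18), (2011, Beta, 27, 23), (2016, Beta, 29, 17), (2016, Beta, 29, 18), (2016, Beta, 29, 20), (2016, Beta, 29, 22), (2016, Beta, 29, 37), (2016, Beta, 29, 4)}
σ[year != aid]: keep tuples satisfying year != aid → {(1994, Helix, 27, 18), (1994, Helix, 27, 23), (1996, Lyra, 29, 17), (1996, Lyra, 29, 18), (1996, Lyra, 29, 20), (1996, Lyra, 29, 22), (1996, Lyra, 29, 37), (1996, Lyra, 29, 4), (1998, Atlas, 27, 18), (1998, Atlas, 27, 23), (2000, Echo, 29, 17), (2000, Echo, 29, 18), (2000, Echo, 29, 20), (2000, Echo, 29, 22), (2000, Echo, 29, 37), (2000, Echo, 29, 4), (2011, Beta, 27, 18), (2011, Beta, 27, 23), (2016, Beta, 29, 17), (2016, Beta, 29, 18), (2016, Beta, 29, 20), (2016, Beta, 29, 22), (2016, Beta, 29, 37), (2016, Beta, 29, 4)}
π[year]: project onto (year) (18 duplicate(s) eliminated) → {1994, 1996, 1998, 2000, 2011, 2016}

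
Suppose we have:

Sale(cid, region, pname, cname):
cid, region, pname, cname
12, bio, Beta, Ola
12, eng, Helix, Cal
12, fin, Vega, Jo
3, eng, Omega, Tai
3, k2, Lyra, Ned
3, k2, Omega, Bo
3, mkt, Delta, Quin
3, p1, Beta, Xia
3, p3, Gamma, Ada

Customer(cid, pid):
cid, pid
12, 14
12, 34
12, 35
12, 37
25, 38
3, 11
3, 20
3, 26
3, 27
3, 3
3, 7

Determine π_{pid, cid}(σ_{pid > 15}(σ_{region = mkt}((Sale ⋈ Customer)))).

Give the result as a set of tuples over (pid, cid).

{(20, 3), (26, 3), (27, 3)}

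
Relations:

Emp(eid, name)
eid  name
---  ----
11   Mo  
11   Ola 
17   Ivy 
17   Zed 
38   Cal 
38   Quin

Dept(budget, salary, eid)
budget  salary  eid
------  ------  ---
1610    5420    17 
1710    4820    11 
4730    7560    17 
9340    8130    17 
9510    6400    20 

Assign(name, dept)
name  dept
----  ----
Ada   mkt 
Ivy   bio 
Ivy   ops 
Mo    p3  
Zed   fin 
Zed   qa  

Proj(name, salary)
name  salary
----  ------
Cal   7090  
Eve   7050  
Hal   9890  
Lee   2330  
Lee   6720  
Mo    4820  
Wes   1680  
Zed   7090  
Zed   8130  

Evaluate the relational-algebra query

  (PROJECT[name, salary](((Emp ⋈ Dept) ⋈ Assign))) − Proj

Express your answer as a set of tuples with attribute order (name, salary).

{(Ivy, 5420), (Ivy, 7560), (Ivy, 8130), (Zed, 5420), (Zed, 7560)}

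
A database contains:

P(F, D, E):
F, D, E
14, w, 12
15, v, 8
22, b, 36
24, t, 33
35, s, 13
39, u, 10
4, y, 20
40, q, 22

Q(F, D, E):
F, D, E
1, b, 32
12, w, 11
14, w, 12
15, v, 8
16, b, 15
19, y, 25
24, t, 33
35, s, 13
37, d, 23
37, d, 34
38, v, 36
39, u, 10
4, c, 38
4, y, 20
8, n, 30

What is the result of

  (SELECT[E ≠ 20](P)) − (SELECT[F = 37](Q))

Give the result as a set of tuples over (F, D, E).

{(14, w, 12), (15, v, 8), (22, b, 36), (24, t, 33), (35, s, 13), (39, u, 10), (40, q, 22)}

Apply σ_{E ≠ 20}; surviving tuples: {(14, w, 12), (15, v, 8), (22, b, 36), (24, t, 33), (35, s, 13), (39, u, 10), (40, q, 22)}
Apply σ_{F = 37}; surviving tuples: {(37, d, 23), (37, d, 34)}
Difference: {(14, w, 12), (15, v, 8), (22, b, 36), (24, t, 33), (35, s, 13), (39, u, 10), (40, q, 22)} with {(37, d, 23), (37, d, 34)} → {(14, w, 12), (15, v, 8), (22, b, 36), (24, t, 33), (35, s, 13), (39, u, 10), (40, q, 22)}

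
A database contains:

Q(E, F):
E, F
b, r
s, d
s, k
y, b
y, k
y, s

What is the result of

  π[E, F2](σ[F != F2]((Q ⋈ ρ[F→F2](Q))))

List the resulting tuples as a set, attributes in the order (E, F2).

ρ[F→F2]: schema becomes (E, F2); tuples unchanged.
Joining Q and ρ[F→F2](Q) on E yields {(b, r, r), (s, d, d), (s, d, k), (s, k, d), (s, k, k), (y, b, b), (y, b, k), (y, b, s), (y, k, b), (y, k, k), (y, k, s), (y, s, b), (y, s, k), (y, s, s)}.
Apply σ_{F != F2}; surviving tuples: {(s, d, k), (s, k, d), (y, b, k), (y, b, s), (y, k, b), (y, k, s), (y, s, b), (y, s, k)}
π[E, F2]: project onto (E, F2) (3 duplicate(s) eliminated) → {(s, d), (s, k), (y, b), (y, k), (y, s)}

{(s, d), (s, k), (y, b), (y, k), (y, s)}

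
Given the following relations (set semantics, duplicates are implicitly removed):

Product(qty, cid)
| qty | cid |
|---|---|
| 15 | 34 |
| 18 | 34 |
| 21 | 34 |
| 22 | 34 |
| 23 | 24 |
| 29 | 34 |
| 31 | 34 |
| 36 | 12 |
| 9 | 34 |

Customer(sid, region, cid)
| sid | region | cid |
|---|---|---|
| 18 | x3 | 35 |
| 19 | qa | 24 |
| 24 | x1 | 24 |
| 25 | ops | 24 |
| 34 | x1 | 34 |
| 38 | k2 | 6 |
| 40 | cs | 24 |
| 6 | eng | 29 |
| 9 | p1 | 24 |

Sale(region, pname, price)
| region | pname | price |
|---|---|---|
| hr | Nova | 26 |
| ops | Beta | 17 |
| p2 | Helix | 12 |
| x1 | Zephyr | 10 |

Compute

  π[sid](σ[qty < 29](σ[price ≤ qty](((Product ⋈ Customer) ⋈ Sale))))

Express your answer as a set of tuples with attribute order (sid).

{24, 25, 34}

Joining Product and Customer on cid yields {(15, 34, 34, x1), (18, 34, 34, x1), (21, 34, 34, x1), (22, 34, 34, x1), (23, 24, 19, qa), (23, 24, 24, x1), (23, 24, 25, ops), (23, 24, 40, cs), (23, 24, 9, p1), (29, 34, 34, x1), (31, 34, 34, x1), (9, 34, 34, x1)}.
Joining (Product ⋈ Customer) and Sale on region yields {(15, 34, 34, x1, Zephyr, 10), (18, 34, 34, x1, Zephyr, 10), (21, 34, 34, x1, Zephyr, 10), (22, 34, 34, x1, Zephyr, 10), (23, 24, 24, x1, Zephyr, 10), (23, 24, 25, ops, Beta, 17), (29, 34, 34, x1, Zephyr, 10), (31, 34, 34, x1, Zephyr, 10), (9, 34, 34, x1, Zephyr, 10)}.
σ[price ≤ qty]: keep tuples satisfying price ≤ qty → {(15, 34, 34, x1, Zephyr, 10), (18, 34, 34, x1, Zephyr, 10), (21, 34, 34, x1, Zephyr, 10), (22, 34, 34, x1, Zephyr, 10), (23, 24, 24, x1, Zephyr, 10), (23, 24, 25, ops, Beta, 17), (29, 34, 34, x1, Zephyr, 10), (31, 34, 34, x1, Zephyr, 10)}
σ[qty < 29]: keep tuples satisfying qty < 29 → {(15, 34, 34, x1, Zephyr, 10), (18, 34, 34, x1, Zephyr, 10), (21, 34, 34, x1, Zephyr, 10), (22, 34, 34, x1, Zephyr, 10), (23, 24, 24, x1, Zephyr, 10), (23, 24, 25, ops, Beta, 17)}
Projecting to sid (3 duplicate(s) eliminated): {24, 25, 34}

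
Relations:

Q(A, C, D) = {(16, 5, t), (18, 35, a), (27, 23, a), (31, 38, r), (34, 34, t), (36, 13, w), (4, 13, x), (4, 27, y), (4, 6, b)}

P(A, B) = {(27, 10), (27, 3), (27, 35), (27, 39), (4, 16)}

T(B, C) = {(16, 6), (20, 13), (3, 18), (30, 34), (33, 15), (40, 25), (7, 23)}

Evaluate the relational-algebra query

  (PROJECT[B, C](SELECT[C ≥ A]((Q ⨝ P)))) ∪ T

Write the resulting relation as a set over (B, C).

{(16, 13), (16, 27), (16, 6), (20, 13), (3, 18), (30, 34), (33, 15), (40, 25), (7, 23)}

Joining Q and P on A yields {(27, 23, a, 10), (27, 23, a, 3), (27, 23, a, 35), (27, 23, a, 39), (4, 13, x, 16), (4, 27, y, 16), (4, 6, b, 16)}.
Apply σ_{C ≥ A}; surviving tuples: {(4, 13, x, 16), (4, 27, y, 16), (4, 6, b, 16)}
π_{B, C} gives {(16, 13), (16, 27), (16, 6)}.
Set union of the two operands is {(16, 13), (16, 27), (16, 6), (20, 13), (3, 18), (30, 34), (33, 15), (40, 25), (7, 23)}.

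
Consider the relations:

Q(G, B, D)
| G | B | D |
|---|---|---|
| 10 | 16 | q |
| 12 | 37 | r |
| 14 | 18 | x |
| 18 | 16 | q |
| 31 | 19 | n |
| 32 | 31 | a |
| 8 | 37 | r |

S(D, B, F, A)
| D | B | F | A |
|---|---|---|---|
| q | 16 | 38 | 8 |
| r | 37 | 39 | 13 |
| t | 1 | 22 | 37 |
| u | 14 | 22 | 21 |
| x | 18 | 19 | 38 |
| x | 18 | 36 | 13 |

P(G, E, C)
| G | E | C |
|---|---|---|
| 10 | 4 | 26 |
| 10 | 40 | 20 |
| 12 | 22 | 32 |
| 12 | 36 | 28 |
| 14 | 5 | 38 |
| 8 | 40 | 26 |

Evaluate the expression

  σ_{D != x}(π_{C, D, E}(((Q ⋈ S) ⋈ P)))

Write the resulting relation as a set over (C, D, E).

Joining Q and S on B, D yields {(10, 16, q, 38, 8), (12, 37, r, 39, 13), (14, 18, x, 19, 38), (14, 18, x, 36, 13), (18, 16, q, 38, 8), (8, 37, r, 39, 13)}.
Joining (Q ⋈ S) and P on G yields {(10, 16, q, 38, 8, 4, 26), (10, 16, q, 38, 8, 40, 20), (12, 37, r, 39, 13, 22, 32), (12, 37, r, 39, 13, 36, 28), (14, 18, x, 19, 38, 5, 38), (14, 18, x, 36, 13, 5, 38), (8, 37, r, 39, 13, 40, 26)}.
π_{C, D, E} gives {(20, q, 40), (26, q, 4), (26, r, 40), (28, r, 36), (32, r, 22), (38, x, 5)} (1 duplicate(s) eliminated).
Selection D != x: {(20, q, 40), (26, q, 4), (26, r, 40), (28, r, 36), (32, r, 22)}

{(20, q, 40), (26, q, 4), (26, r, 40), (28, r, 36), (32, r, 22)}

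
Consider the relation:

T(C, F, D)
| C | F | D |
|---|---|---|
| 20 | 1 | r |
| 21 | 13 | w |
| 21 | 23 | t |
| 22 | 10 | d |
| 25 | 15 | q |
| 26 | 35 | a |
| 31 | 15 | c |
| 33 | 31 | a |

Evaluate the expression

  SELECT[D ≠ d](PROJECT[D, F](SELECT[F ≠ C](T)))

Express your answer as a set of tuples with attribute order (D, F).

{(a, 31), (a, 35), (c, 15), (q, 15), (r, 1), (t, 23), (w, 13)}

Filtering on F ≠ C leaves {(20, 1, r), (21, 13, w), (21, 23, t), (22, 10, d), (25, 15, q), (26, 35, a), (31, 15, c), (33, 31, a)}.
Projecting to D, F: {(a, 31), (a, 35), (c, 15), (d, 10), (q, 15), (r, 1), (t, 23), (w, 13)}
Filtering on D ≠ d leaves {(a, 31), (a, 35), (c, 15), (q, 15), (r, 1), (t, 23), (w, 13)}.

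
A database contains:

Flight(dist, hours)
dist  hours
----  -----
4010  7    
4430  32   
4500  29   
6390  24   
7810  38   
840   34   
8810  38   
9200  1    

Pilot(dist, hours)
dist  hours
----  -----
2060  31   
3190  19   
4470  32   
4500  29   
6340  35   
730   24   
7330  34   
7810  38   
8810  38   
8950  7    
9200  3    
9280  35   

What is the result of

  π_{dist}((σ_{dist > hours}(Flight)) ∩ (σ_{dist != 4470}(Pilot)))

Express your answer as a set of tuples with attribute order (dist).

Apply σ_{dist > hours}; surviving tuples: {(4010, 7), (4430, 32), (4500, 29), (6390, 24), (7810, 38), (840, 34), (8810, 38), (9200, 1)}
Apply σ_{dist != 4470}; surviving tuples: {(2060, 31), (3190, 19), (4500, 29), (6340, 35), (730, 24), (7330, 34), (7810, 38), (8810, 38), (8950, 7), (9200, 3), (9280, 35)}
Set intersection of the two operands is {(4500, 29), (7810, 38), (8810, 38)}.
π[dist]: project onto (dist) → {4500, 7810, 8810}

{4500, 7810, 8810}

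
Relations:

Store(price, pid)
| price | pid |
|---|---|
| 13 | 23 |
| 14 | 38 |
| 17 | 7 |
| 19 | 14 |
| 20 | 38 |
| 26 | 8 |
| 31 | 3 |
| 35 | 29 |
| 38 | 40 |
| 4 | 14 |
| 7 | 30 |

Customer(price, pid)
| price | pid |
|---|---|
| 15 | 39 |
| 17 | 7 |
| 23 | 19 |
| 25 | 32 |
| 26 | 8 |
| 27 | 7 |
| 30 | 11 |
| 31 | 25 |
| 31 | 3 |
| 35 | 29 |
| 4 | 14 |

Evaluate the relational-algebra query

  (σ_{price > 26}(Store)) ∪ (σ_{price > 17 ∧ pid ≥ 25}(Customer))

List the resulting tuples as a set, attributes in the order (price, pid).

{(25, 32), (31, 25), (31, 3), (35, 29), (38, 40)}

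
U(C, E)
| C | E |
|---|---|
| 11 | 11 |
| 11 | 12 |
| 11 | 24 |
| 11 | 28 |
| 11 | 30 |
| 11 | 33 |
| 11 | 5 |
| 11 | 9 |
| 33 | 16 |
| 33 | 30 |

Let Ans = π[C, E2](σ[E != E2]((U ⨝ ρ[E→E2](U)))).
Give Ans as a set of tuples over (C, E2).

{(11, 11), (11, 12), (11, 24), (11, 28), (11, 30), (11, 33), (11, 5), (11, 9), (33, 16), (33, 30)}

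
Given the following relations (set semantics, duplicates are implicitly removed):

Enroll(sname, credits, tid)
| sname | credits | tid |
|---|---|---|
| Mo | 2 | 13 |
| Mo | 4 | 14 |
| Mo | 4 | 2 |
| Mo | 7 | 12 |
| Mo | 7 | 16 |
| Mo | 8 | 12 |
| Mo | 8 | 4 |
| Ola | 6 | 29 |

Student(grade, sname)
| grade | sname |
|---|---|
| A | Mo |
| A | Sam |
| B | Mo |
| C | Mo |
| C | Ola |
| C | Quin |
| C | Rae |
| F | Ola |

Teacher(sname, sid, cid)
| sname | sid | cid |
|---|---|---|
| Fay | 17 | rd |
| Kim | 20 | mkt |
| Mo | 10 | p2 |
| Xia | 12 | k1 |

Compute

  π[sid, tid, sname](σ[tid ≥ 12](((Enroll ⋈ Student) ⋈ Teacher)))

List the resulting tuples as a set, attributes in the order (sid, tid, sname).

{(10, 12, Mo), (10, 13, Mo), (10, 14, Mo), (10, 16, Mo)}

Enroll ⋈ Student (natural join on sname): {(Mo, 2, 13, A), (Mo, 2, 13, B), (Mo, 2, 13, C), (Mo, 4, 14, A), (Mo, 4, 14, B), (Mo, 4, 14, C), (Mo, 4, 2, A), (Mo, 4, 2, B), (Mo, 4, 2, C), (Mo, 7, 12, A), (Mo, 7, 12, B), (Mo, 7, 12, C), (Mo, 7, 16, A), (Mo, 7, 16, B), (Mo, 7, 16, C), (Mo, 8, 12, A), (Mo, 8, 12, B), (Mo, 8, 12, C), (Mo, 8, 4, A), (Mo, 8, 4, B), (Mo, 8, 4, C), (Ola, 6, 29, C), (Ola, 6, 29, F)}
(Enroll ⋈ Student) ⋈ Teacher (natural join on sname): {(Mo, 2, 13, A, 10, p2), (Mo, 2, 13, B, 10, p2), (Mo, 2, 13, C, 10, p2), (Mo, 4, 14, A, 10, p2), (Mo, 4, 14, B, 10, p2), (Mo, 4, 14, C, 10, p2), (Mo, 4, 2, A, 10, p2), (Mo, 4, 2, B, 10, p2), (Mo, 4, 2, C, 10, p2), (Mo, 7, 12, A, 10, p2), (Mo, 7, 12, B, 10, p2), (Mo, 7, 12, C, 10, p2), (Mo, 7, 16, A, 10, p2), (Mo, 7, 16, B, 10, p2), (Mo, 7, 16, C, 10, p2), (Mo, 8, 12, A, 10, p2), (Mo, 8, 12, B, 10, p2), (Mo, 8, 12, C, 10, p2), (Mo, 8, 4, A, 10, p2), (Mo, 8, 4, B, 10, p2), (Mo, 8, 4, C, 10, p2)}
Selection tid ≥ 12: {(Mo, 2, 13, A, 10, p2), (Mo, 2, 13, B, 10, p2), (Mo, 2, 13, C, 10, p2), (Mo, 4, 14, A, 10, p2), (Mo, 4, 14, B, 10, p2), (Mo, 4, 14, C, 10, p2), (Mo, 7, 12, A, 10, p2), (Mo, 7, 12, B, 10, p2), (Mo, 7, 12, C, 10, p2), (Mo, 7, 16, A, 10, p2), (Mo, 7, 16, B, 10, p2), (Mo, 7, 16, C, 10, p2), (Mo, 8, 12, A, 10, p2), (Mo, 8, 12, B, 10, p2), (Mo, 8, 12, C, 10, p2)}
π_{sid, tid, sname} gives {(10, 12, Mo), (10, 13, Mo), (10, 14, Mo), (10, 16, Mo)} (11 duplicate(s) eliminated).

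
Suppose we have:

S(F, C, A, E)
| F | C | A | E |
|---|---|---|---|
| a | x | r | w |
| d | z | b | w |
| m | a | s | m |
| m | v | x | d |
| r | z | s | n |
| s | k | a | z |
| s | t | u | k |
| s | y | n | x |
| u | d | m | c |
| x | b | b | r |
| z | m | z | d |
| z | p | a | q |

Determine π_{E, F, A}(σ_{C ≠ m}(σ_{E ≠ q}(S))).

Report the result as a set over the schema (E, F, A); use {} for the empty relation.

{(c, u, m), (d, m, x), (k, s, u), (m, m, s), (n, r, s), (r, x, b), (w, a, r), (w, d, b), (x, s, n), (z, s, a)}

Selection E ≠ q: {(a, x, r, w), (d, z, b, w), (m, a, s, m), (m, v, x, d), (r, z, s, n), (s, k, a, z), (s, t, u, k), (s, y, n, x), (u, d, m, c), (x, b, b, r), (z, m, z, d)}
Selection C ≠ m: {(a, x, r, w), (d, z, b, w), (m, a, s, m), (m, v, x, d), (r, z, s, n), (s, k, a, z), (s, t, u, k), (s, y, n, x), (u, d, m, c), (x, b, b, r)}
π_{E, F, A} gives {(c, u, m), (d, m, x), (k, s, u), (m, m, s), (n, r, s), (r, x, b), (w, a, r), (w, d, b), (x, s, n), (z, s, a)}.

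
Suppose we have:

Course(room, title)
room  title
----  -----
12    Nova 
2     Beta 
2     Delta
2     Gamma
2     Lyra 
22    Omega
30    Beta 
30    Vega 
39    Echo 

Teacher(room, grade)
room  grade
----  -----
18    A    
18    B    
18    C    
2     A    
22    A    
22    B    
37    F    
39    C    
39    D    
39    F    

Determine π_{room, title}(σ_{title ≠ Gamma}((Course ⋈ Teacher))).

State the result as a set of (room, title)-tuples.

{(2, Beta), (2, Delta), (2, Lyra), (22, Omega), (39, Echo)}

Course ⋈ Teacher (natural join on room): {(2, Beta, A), (2, Delta, A), (2, Gamma, A), (2, Lyra, A), (22, Omega, A), (22, Omega, B), (39, Echo, C), (39, Echo, D), (39, Echo, F)}
Selection title ≠ Gamma: {(2, Beta, A), (2, Delta, A), (2, Lyra, A), (22, Omega, A), (22, Omega, B), (39, Echo, C), (39, Echo, D), (39, Echo, F)}
Keep only column(s) room, title (3 duplicate(s) eliminated): {(2, Beta), (2, Delta), (2, Lyra), (22, Omega), (39, Echo)}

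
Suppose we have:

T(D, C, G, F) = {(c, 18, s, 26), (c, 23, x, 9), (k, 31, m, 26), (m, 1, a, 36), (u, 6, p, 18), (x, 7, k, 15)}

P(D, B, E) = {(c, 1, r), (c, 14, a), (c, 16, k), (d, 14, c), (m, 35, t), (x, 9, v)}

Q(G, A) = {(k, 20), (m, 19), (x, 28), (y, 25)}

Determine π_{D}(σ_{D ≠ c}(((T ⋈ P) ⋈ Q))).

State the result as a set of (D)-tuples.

{x}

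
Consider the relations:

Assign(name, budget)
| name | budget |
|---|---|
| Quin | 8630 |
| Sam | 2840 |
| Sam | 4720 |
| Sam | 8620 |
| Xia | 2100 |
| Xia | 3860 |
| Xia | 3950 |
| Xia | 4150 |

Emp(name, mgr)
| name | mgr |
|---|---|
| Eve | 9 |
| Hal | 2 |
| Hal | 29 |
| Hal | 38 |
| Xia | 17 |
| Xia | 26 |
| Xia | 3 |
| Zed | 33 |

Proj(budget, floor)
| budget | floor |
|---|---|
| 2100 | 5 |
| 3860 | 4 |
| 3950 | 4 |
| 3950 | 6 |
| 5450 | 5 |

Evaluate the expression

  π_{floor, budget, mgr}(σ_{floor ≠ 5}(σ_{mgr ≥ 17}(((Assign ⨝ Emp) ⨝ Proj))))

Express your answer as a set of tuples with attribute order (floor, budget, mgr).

{(4, 3860, 17), (4, 3860, 26), (4, 3950, 17), (4, 3950, 26), (6, 3950, 17), (6, 3950, 26)}

Assign ⋈ Emp (natural join on name): {(Xia, 2100, 17), (Xia, 2100, 26), (Xia, 2100, 3), (Xia, 3860, 17), (Xia, 3860, 26), (Xia, 3860, 3), (Xia, 3950, 17), (Xia, 3950, 26), (Xia, 3950, 3), (Xia, 4150, 17), (Xia, 4150, 26), (Xia, 4150, 3)}
(Assign ⨝ Emp) ⋈ Proj (natural join on budget): {(Xia, 2100, 17, 5), (Xia, 2100, 26, 5), (Xia, 2100, 3, 5), (Xia, 3860, 17, 4), (Xia, 3860, 26, 4), (Xia, 3860, 3, 4), (Xia, 3950, 17, 4), (Xia, 3950, 17, 6), (Xia, 3950, 26, 4), (Xia, 3950, 26, 6), (Xia, 3950, 3, 4), (Xia, 3950, 3, 6)}
Selection mgr ≥ 17: {(Xia, 2100, 17, 5), (Xia, 2100, 26, 5), (Xia, 3860, 17, 4), (Xia, 3860, 26, 4), (Xia, 3950, 17, 4), (Xia, 3950, 17, 6), (Xia, 3950, 26, 4), (Xia, 3950, 26, 6)}
Selection floor ≠ 5: {(Xia, 3860, 17, 4), (Xia, 3860, 26, 4), (Xia, 3950, 17, 4), (Xia, 3950, 17, 6), (Xia, 3950, 26, 4), (Xia, 3950, 26, 6)}
Keep only column(s) floor, budget, mgr: {(4, 3860, 17), (4, 3860, 26), (4, 3950, 17), (4, 3950, 26), (6, 3950, 17), (6, 3950, 26)}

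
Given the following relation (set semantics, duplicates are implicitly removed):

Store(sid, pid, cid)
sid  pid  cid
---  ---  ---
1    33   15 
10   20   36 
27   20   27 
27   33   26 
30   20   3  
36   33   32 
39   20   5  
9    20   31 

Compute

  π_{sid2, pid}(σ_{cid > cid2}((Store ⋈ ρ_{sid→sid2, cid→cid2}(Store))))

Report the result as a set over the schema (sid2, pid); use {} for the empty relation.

ρ[sid→sid2, cid→cid2]: schema becomes (sid2, pid, cid2); tuples unchanged.
Store ⋈ ρ_{sid→sid2, cid→cid2}(Store) (natural join on pid): {(1, 33, 15, 1, 15), (1, 33, 15, 27, 26), (1, 33, 15, 36, 32), (10, 20, 36, 10, 36), (10, 20, 36, 27, 27), (10, 20, 36, 30, 3), (10, 20, 36, 39, 5), (10, 20, 36, 9, 31), (27, 20, 27, 10, 36), (27, 20, 27, 27, 27), (27, 20, 27, 30, 3), (27, 20, 27, 39, 5), (27, 20, 27, 9, 31), (27, 33, 26, 1, 15), (27, 33, 26, 27, 26), (27, 33, 26, 36, 32), (30, 20, 3, 10, 36), (30, 20, 3, 27, 27), (30, 20, 3, 30, 3), (30, 20, 3, 39, 5), (30, 20, 3, 9, 31), (36, 33, 32, 1, 15), (36, 33, 32, 27, 26), (36, 33, 32, 36, 32), (39, 20, 5, 10, 36), (39, 20, 5, 27, 27), (39, 20, 5, 30, 3), (39, 20, 5, 39, 5), (39, 20, 5, 9, 31), (9, 20, 31, 10, 36), (9, 20, 31, 27, 27), (9, 20, 31, 30, 3), (9, 20, 31, 39, 5), (9, 20, 31, 9, 31)}
Selection cid > cid2: {(10, 20, 36, 27, 27), (10, 20, 36, 30, 3), (10, 20, 36, 39, 5), (10, 20, 36, 9, 31), (27, 20, 27, 30, 3), (27, 20, 27, 39, 5), (27, 33, 26, 1, 15), (36, 33, 32, 1, 15), (36, 33, 32, 27, 26), (39, 20, 5, 30, 3), (9, 20, 31, 27, 27), (9, 20, 31, 30, 3), (9, 20, 31, 39, 5)}
Keep only column(s) sid2, pid (7 duplicate(s) eliminated): {(1, 33), (27, 20), (27, 33), (30, 20), (39, 20), (9, 20)}

{(1, 33), (27, 20), (27, 33), (30, 20), (39, 20), (9, 20)}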